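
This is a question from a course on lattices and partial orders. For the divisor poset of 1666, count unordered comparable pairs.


A comparable pair {a,b} has a < b or b < a in the order.
Count unordered pairs where one element is strictly below the other.
Examples: {1,2}, {1,7}, {1,14}, {1,17}, ...
Total comparable pairs: 42


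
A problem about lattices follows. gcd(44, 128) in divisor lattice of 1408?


Meet=gcd.
gcd(44,128)=4


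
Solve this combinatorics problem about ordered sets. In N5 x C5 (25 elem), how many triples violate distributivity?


Distributive law: a ^ (b v c) = (a ^ b) v (a ^ c).
Check all 25^3 = 15625 ordered triples (a,b,c).
  e.g. a=(b,0), b=(a,0), c=(c,0): lhs=(b,0) != rhs=(a,0)
  e.g. a=(b,0), b=(a,0), c=(c,1): lhs=(b,0) != rhs=(a,0)
Total violating triples: 250


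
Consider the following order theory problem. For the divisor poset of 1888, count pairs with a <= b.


The order relation is {(a,b) : a <= b}, reflexive so it includes (a,a).
Examples: (1,1), (1,118), (1,16), (1,1888), (1,2), ...
Total ordered pairs: 63


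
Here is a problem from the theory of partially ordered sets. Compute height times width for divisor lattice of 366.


Height = length of longest chain minus 1; width = size of largest antichain.
A maximum chain: 1 | 61 | 183 | 366  (height 3).
A maximum antichain: {2, 3, 61}  (width 3).
Product = 3 * 3 = 9


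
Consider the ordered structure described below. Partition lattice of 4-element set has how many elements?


B(n) = number of set partitions of an n-element set.
B(n) satisfies the recurrence: B(n+1) = sum_k C(n,k)*B(k).
B(4) = 15


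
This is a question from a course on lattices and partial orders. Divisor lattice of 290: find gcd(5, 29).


In a divisor lattice, meet = gcd (greatest common divisor).
By Euclidean algorithm or factoring: gcd(5,29) = 1


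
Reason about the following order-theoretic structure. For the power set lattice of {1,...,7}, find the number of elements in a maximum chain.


A chain is a totally ordered subset; we count the number of elements in a maximum chain.
Compute, for each element x, the size of the longest chain ending at x:
  {}: 1
  {1}: 2
  {2}: 2
  {3}: 2
  {4}: 2
  {5}: 2
  ...
A maximum chain: {} < {1} < {1,2} < {1,2,3} < {1,2,3,4} < {1,2,3,4,5} < {1,2,3,4,5,6} < {1,2,3,4,5,6,7}
Number of elements in the longest chain: 8


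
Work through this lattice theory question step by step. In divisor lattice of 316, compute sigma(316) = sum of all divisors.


sigma(n) = sum of divisors.
Divisors of 316: [1, 2, 4, 79, 158, 316]
Sum = 560


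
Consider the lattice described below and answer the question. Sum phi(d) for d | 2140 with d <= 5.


Divisors of 2140 up to 5: [1, 2, 4, 5]
phi values: [1, 1, 2, 4]
Sum = 8


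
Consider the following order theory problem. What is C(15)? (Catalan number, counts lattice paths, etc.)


C(n) = C(2n, n) / (n+1).
C(30, 15) = 155117520
C(15) = 155117520 / 16 = 9694845


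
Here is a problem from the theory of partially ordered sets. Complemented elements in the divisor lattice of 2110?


An element a is complemented if some b has a meet b = bottom, a join b = top.
a is complemented iff gcd(a, n/a)=1, i.e. a is a unitary divisor of 2110.
Complemented elements: 1, 2, 5, 10, 211, 422, ... (2 more)
Count: 8


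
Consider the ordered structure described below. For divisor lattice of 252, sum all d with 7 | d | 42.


Interval [7,42] in divisors of 252: [7, 14, 21, 42]
Sum = 84


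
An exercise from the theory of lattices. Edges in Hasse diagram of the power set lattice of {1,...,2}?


A cover relation a -< b holds when a < b with no c strictly between.
Cover relations:
  {} -< {1}
  {} -< {2}
  {1} -< {1,2}
  {2} -< {1,2}
Total: 4


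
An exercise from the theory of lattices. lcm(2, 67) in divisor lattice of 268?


Join=lcm.
gcd(2,67)=1
lcm=134


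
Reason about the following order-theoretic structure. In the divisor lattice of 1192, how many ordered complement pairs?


Complement pair (a,b): a meet b = bottom, a join b = top.
Here: gcd(a,b)=1 and lcm(a,b)=1192, i.e. a*b=1192 with a,b coprime.
Pairs found: (1,1192), (8,149), (149,8), (1192,1)
Total ordered pairs: 4


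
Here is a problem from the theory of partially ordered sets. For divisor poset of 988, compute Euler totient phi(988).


phi(n) = n * prod_{p|n} (1 - 1/p).
Prime divisors of 988: [2, 13, 19]
phi(988) = 988 * (1 - 1/2) * (1 - 1/13) * (1 - 1/19)
phi(988) = 432


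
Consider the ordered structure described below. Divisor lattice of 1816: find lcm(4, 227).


In a divisor lattice, join = lcm (least common multiple).
gcd(4,227) = 1
lcm(4,227) = 4*227/gcd = 908/1 = 908


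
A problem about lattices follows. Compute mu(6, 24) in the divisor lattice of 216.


In a divisor lattice, mu(a,b) = mu(b/a) where mu is the classical Mobius function.
b/a = 24/6 = 4
Prime factorization of 4: primes [2]
4 is not squarefree, so mu(4) = 0


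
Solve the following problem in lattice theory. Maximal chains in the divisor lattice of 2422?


A maximal chain goes from the minimum element to a maximal element via cover relations.
Counting all min-to-max paths in the cover graph.
Total maximal chains: 6


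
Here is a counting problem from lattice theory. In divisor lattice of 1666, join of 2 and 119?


In a divisor lattice, join = lcm (least common multiple).
gcd(2,119) = 1
lcm(2,119) = 2*119/gcd = 238/1 = 238


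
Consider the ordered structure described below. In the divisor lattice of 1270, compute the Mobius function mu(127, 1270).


In a divisor lattice, mu(a,b) = mu(b/a) where mu is the classical Mobius function.
b/a = 1270/127 = 10
Prime factorization of 10: primes [2, 5]
10 is squarefree with 2 prime factor(s), so mu(10) = (-1)^2 = 1


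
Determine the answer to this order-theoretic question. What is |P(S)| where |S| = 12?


Power set = 2^n.
2^12 = 4096


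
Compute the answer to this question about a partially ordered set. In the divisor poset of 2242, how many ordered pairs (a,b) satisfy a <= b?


The order relation is {(a,b) : a <= b}, reflexive so it includes (a,a).
Examples: (1,1), (1,1121), (1,118), (1,19), (1,2), ...
Total ordered pairs: 27


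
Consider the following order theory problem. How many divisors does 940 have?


Divisors of 940: [1, 2, 4, 5, 10, 20, 47, 94, 188, 235, 470, 940]
Count: 12


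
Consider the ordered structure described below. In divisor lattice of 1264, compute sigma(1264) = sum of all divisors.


sigma(n) = sum of divisors.
Divisors of 1264: [1, 2, 4, 8, 16, 79, 158, 316, 632, 1264]
Sum = 2480


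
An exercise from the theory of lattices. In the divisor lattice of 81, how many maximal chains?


A maximal chain goes from the minimum element to a maximal element via cover relations.
Counting all min-to-max paths in the cover graph.
Total maximal chains: 1


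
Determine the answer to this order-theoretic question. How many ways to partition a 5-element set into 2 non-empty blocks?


S(n,k) = k*S(n-1,k) + S(n-1,k-1).
S(4,2) = 7, S(4,1) = 1
S(5,2) = 2*7 + 1 = 14 + 1
S(5,2) = 15


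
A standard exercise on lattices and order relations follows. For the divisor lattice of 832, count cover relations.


A cover relation a -< b holds when a < b with no c strictly between.
Cover relations:
  1 -< 2
  1 -< 13
  2 -< 4
  2 -< 26
  4 -< 8
  4 -< 52
  8 -< 16
  8 -< 104
  ...11 more
Total: 19


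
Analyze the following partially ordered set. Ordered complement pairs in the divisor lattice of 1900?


Complement pair (a,b): a meet b = bottom, a join b = top.
Here: gcd(a,b)=1 and lcm(a,b)=1900, i.e. a*b=1900 with a,b coprime.
Pairs found: (1,1900), (4,475), (19,100), (25,76), ... (4 more)
Total ordered pairs: 8


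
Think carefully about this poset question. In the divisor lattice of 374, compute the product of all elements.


Divisors of 374: [1, 2, 11, 17, 22, 34, 187, 374]
Product = n^(d(n)/2) = 374^(8/2)
Product = 19565295376


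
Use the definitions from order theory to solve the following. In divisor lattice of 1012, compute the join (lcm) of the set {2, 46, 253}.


In a divisor lattice, join = lcm (least common multiple).
Compute lcm iteratively: start with first element, then lcm(current, next).
Elements: [2, 46, 253]
lcm(2,46) = 46
lcm(46,253) = 506
Final lcm = 506


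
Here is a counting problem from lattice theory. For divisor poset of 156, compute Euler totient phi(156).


phi(n) = n * prod_{p|n} (1 - 1/p).
Prime divisors of 156: [2, 3, 13]
phi(156) = 156 * (1 - 1/2) * (1 - 1/3) * (1 - 1/13)
phi(156) = 48


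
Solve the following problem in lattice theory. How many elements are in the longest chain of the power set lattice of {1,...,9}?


A chain is a totally ordered subset; we count the number of elements in a maximum chain.
Compute, for each element x, the size of the longest chain ending at x:
  {}: 1
  {1}: 2
  {2}: 2
  {3}: 2
  {4}: 2
  {5}: 2
  ...
A maximum chain: {} < {1} < {1,2} < {1,2,3} < {1,2,3,4} < {1,2,3,4,5} < {1,2,3,4,5,6} < {1,2,3,4,5,6,7} < {1,2,3,4,5,6,7,8} < {1,2,3,4,5,6,7,8,9}
Number of elements in the longest chain: 10


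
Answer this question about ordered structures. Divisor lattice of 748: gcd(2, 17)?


Meet=gcd.
gcd(2,17)=1


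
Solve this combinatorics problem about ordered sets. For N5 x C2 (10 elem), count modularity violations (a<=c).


Modular law: if a <= c then a v (b ^ c) = (a v b) ^ c.
Check all triples (a,b,c) with a <= c among 10 elements.
  e.g. a=(a,0), b=(c,0), c=(b,0): lhs=(a,0) != rhs=(b,0)
  e.g. a=(a,0), b=(c,1), c=(b,0): lhs=(a,0) != rhs=(b,0)
Total violating triples: 6


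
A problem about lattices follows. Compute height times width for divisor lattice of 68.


Height = length of longest chain minus 1; width = size of largest antichain.
A maximum chain: 1 | 17 | 34 | 68  (height 3).
A maximum antichain: {2, 17}  (width 2).
Product = 3 * 2 = 6


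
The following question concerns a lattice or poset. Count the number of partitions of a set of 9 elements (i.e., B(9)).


B(n) = number of set partitions of an n-element set.
B(n) satisfies the recurrence: B(n+1) = sum_k C(n,k)*B(k).
B(9) = 21147


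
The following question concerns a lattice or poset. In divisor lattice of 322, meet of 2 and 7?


In a divisor lattice, meet = gcd (greatest common divisor).
By Euclidean algorithm or factoring: gcd(2,7) = 1


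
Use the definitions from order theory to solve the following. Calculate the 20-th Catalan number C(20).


C(n) = C(2n, n) / (n+1).
C(40, 20) = 137846528820
C(20) = 137846528820 / 21 = 6564120420


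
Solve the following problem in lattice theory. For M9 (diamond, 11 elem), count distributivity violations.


Distributive law: a ^ (b v c) = (a ^ b) v (a ^ c).
Check all 11^3 = 1331 ordered triples (a,b,c).
  e.g. a=a1, b=a2, c=a3: lhs=a1 != rhs=0
  e.g. a=a1, b=a2, c=a4: lhs=a1 != rhs=0
Total violating triples: 504


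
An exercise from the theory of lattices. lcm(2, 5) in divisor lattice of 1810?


Join=lcm.
gcd(2,5)=1
lcm=10


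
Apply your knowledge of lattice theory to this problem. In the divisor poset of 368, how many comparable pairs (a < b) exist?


A comparable pair {a,b} has a < b or b < a in the order.
Count unordered pairs where one element is strictly below the other.
Examples: {1,2}, {1,4}, {1,8}, {1,16}, ...
Total comparable pairs: 35


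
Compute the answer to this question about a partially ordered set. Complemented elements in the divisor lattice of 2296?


An element a is complemented if some b has a meet b = bottom, a join b = top.
a is complemented iff gcd(a, n/a)=1, i.e. a is a unitary divisor of 2296.
Complemented elements: 1, 7, 8, 41, 56, 287, ... (2 more)
Count: 8


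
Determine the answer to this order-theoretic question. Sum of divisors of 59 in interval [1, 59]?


Interval [1,59] in divisors of 59: [1, 59]
Sum = 60


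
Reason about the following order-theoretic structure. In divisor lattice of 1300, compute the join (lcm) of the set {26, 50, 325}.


In a divisor lattice, join = lcm (least common multiple).
Compute lcm iteratively: start with first element, then lcm(current, next).
Elements: [26, 50, 325]
lcm(26,50) = 650
lcm(650,325) = 650
Final lcm = 650


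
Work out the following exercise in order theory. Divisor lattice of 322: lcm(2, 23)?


Join=lcm.
gcd(2,23)=1
lcm=46


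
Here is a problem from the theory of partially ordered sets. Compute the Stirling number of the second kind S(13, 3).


S(n,k) = k*S(n-1,k) + S(n-1,k-1).
S(12,3) = 86526, S(12,2) = 2047
S(13,3) = 3*86526 + 2047 = 259578 + 2047
S(13,3) = 261625


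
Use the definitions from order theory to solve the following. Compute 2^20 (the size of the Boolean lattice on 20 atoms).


Power set = 2^n.
2^20 = 1048576


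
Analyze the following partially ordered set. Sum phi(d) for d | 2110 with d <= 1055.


Divisors of 2110 up to 1055: [1, 2, 5, 10, 211, 422, 1055]
phi values: [1, 1, 4, 4, 210, 210, 840]
Sum = 1270


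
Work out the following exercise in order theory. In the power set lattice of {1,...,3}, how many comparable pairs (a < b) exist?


A comparable pair {a,b} has a < b or b < a in the order.
Count unordered pairs where one element is strictly below the other.
Examples: {{},{1}}, {{},{2}}, {{},{3}}, {{},{1,2}}, ...
Total comparable pairs: 19


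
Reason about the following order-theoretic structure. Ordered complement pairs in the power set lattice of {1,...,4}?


Complement pair (a,b): a meet b = bottom, a join b = top.
Here: A intersect B = {} and A union B = {1,...,4}.
Pairs found: ({},{1,2,3,4}), ({1},{2,3,4}), ({2},{1,3,4}), ({3},{1,2,4}), ... (12 more)
Total ordered pairs: 16


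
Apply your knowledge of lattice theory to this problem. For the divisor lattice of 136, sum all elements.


sigma(n) = sum of divisors.
Divisors of 136: [1, 2, 4, 8, 17, 34, 68, 136]
Sum = 270


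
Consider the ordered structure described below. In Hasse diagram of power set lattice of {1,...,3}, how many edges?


A cover relation a -< b holds when a < b with no c strictly between.
Cover relations:
  {} -< {1}
  {} -< {2}
  {} -< {3}
  {1} -< {1,2}
  {1} -< {1,3}
  {2} -< {1,2}
  {2} -< {2,3}
  {3} -< {1,3}
  ...4 more
Total: 12


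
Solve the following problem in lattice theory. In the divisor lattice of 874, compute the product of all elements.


Divisors of 874: [1, 2, 19, 23, 38, 46, 437, 874]
Product = n^(d(n)/2) = 874^(8/2)
Product = 583506543376


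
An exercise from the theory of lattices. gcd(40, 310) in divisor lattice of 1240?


Meet=gcd.
gcd(40,310)=10


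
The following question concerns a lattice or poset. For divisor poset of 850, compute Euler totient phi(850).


phi(n) = n * prod_{p|n} (1 - 1/p).
Prime divisors of 850: [2, 5, 17]
phi(850) = 850 * (1 - 1/2) * (1 - 1/5) * (1 - 1/17)
phi(850) = 320


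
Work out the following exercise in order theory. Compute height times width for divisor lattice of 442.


Height = length of longest chain minus 1; width = size of largest antichain.
A maximum chain: 1 | 17 | 221 | 442  (height 3).
A maximum antichain: {2, 13, 17}  (width 3).
Product = 3 * 3 = 9


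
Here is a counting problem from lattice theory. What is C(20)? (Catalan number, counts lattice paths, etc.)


C(n) = C(2n, n) / (n+1).
C(40, 20) = 137846528820
C(20) = 137846528820 / 21 = 6564120420


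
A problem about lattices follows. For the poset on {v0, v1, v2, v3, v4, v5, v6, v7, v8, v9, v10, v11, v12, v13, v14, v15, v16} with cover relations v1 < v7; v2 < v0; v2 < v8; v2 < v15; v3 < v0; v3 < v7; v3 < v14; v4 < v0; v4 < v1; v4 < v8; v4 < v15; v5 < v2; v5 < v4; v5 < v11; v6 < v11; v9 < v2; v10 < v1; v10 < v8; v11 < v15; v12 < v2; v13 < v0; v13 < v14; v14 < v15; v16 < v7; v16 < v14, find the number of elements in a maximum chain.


A chain is a totally ordered subset; we count the number of elements in a maximum chain.
Compute, for each element x, the size of the longest chain ending at x:
  v3: 1
  v5: 1
  v6: 1
  v9: 1
  v10: 1
  v12: 1
  ...
A maximum chain: v5 < v4 < v1 < v7
Number of elements in the longest chain: 4


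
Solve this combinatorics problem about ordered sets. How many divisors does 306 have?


Divisors of 306: [1, 2, 3, 6, 9, 17, 18, 34, 51, 102, 153, 306]
Count: 12


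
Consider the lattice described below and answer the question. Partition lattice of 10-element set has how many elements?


B(n) = number of set partitions of an n-element set.
B(n) satisfies the recurrence: B(n+1) = sum_k C(n,k)*B(k).
B(10) = 115975


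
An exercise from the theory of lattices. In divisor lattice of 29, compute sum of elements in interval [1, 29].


Interval [1,29] in divisors of 29: [1, 29]
Sum = 30


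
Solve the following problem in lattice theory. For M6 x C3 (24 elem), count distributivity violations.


Distributive law: a ^ (b v c) = (a ^ b) v (a ^ c).
Check all 24^3 = 13824 ordered triples (a,b,c).
  e.g. a=(a1,0), b=(a2,0), c=(a3,0): lhs=(a1,0) != rhs=(0,0)
  e.g. a=(a1,0), b=(a2,0), c=(a3,1): lhs=(a1,0) != rhs=(0,0)
Total violating triples: 3240


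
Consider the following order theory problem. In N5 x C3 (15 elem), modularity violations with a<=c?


Modular law: if a <= c then a v (b ^ c) = (a v b) ^ c.
Check all triples (a,b,c) with a <= c among 15 elements.
  e.g. a=(a,0), b=(c,0), c=(b,0): lhs=(a,0) != rhs=(b,0)
  e.g. a=(a,0), b=(c,1), c=(b,0): lhs=(a,0) != rhs=(b,0)
Total violating triples: 18


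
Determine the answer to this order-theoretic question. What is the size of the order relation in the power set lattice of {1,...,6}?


The order relation is {(a,b) : a <= b}, reflexive so it includes (a,a).
Examples: ({},{}), ({},{1,2}), ({},{1,2,3}), ({},{1,2,3,4}), ({},{1,2,3,4,5}), ...
Total ordered pairs: 729


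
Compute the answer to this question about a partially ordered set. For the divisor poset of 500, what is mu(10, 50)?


In a divisor lattice, mu(a,b) = mu(b/a) where mu is the classical Mobius function.
b/a = 50/10 = 5
Prime factorization of 5: primes [5]
5 is squarefree with 1 prime factor(s), so mu(5) = (-1)^1 = -1


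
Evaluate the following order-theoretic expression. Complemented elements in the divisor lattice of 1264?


An element a is complemented if some b has a meet b = bottom, a join b = top.
a is complemented iff gcd(a, n/a)=1, i.e. a is a unitary divisor of 1264.
Complemented elements: 1, 16, 79, 1264
Count: 4


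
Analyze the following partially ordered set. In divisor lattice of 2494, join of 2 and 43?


In a divisor lattice, join = lcm (least common multiple).
gcd(2,43) = 1
lcm(2,43) = 2*43/gcd = 86/1 = 86


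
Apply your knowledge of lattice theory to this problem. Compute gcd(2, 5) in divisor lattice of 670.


In a divisor lattice, meet = gcd (greatest common divisor).
By Euclidean algorithm or factoring: gcd(2,5) = 1


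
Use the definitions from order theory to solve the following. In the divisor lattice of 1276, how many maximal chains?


A maximal chain goes from the minimum element to a maximal element via cover relations.
Counting all min-to-max paths in the cover graph.
Total maximal chains: 12


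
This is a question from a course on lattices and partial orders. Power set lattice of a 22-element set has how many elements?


Power set = 2^n.
2^22 = 4194304


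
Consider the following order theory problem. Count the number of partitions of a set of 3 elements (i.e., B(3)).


B(n) = number of set partitions of an n-element set.
B(n) satisfies the recurrence: B(n+1) = sum_k C(n,k)*B(k).
B(3) = 5


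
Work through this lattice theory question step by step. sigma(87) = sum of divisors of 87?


sigma(n) = sum of divisors.
Divisors of 87: [1, 3, 29, 87]
Sum = 120


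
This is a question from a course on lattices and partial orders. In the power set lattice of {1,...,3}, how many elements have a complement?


An element a is complemented if some b has a meet b = bottom, a join b = top.
every subset A has complement S\A, so all elements are complemented.
Complemented elements: {}, {1}, {2}, {3}, {1,2}, {1,3}, ... (2 more)
Count: 8


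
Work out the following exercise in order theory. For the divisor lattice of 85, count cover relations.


A cover relation a -< b holds when a < b with no c strictly between.
Cover relations:
  1 -< 5
  1 -< 17
  5 -< 85
  17 -< 85
Total: 4


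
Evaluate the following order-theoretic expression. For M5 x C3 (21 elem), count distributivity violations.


Distributive law: a ^ (b v c) = (a ^ b) v (a ^ c).
Check all 21^3 = 9261 ordered triples (a,b,c).
  e.g. a=(a1,0), b=(a2,0), c=(a3,0): lhs=(a1,0) != rhs=(0,0)
  e.g. a=(a1,0), b=(a2,0), c=(a3,1): lhs=(a1,0) != rhs=(0,0)
Total violating triples: 1620


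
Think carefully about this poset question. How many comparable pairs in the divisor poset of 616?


A comparable pair {a,b} has a < b or b < a in the order.
Count unordered pairs where one element is strictly below the other.
Examples: {1,2}, {1,4}, {1,7}, {1,8}, ...
Total comparable pairs: 74


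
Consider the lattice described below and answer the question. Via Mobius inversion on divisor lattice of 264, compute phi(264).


phi(n) = n * prod_{p|n} (1 - 1/p).
Prime divisors of 264: [2, 3, 11]
phi(264) = 264 * (1 - 1/2) * (1 - 1/3) * (1 - 1/11)
phi(264) = 80


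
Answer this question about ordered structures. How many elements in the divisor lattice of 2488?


Divisors of 2488: [1, 2, 4, 8, 311, 622, 1244, 2488]
Count: 8


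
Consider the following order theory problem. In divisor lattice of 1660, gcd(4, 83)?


Meet=gcd.
gcd(4,83)=1


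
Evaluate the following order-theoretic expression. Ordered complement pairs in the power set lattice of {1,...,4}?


Complement pair (a,b): a meet b = bottom, a join b = top.
Here: A intersect B = {} and A union B = {1,...,4}.
Pairs found: ({},{1,2,3,4}), ({1},{2,3,4}), ({2},{1,3,4}), ({3},{1,2,4}), ... (12 more)
Total ordered pairs: 16


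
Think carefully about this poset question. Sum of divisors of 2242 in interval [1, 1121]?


Interval [1,1121] in divisors of 2242: [1, 19, 59, 1121]
Sum = 1200


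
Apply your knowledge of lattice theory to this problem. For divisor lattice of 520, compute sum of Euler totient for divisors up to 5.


Divisors of 520 up to 5: [1, 2, 4, 5]
phi values: [1, 1, 2, 4]
Sum = 8


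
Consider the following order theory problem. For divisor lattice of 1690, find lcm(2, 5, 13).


In a divisor lattice, join = lcm (least common multiple).
Compute lcm iteratively: start with first element, then lcm(current, next).
Elements: [2, 5, 13]
lcm(2,5) = 10
lcm(10,13) = 130
Final lcm = 130


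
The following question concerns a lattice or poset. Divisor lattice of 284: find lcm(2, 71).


In a divisor lattice, join = lcm (least common multiple).
gcd(2,71) = 1
lcm(2,71) = 2*71/gcd = 142/1 = 142


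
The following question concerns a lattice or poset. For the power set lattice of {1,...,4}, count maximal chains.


A maximal chain goes from the minimum element to a maximal element via cover relations.
Counting all min-to-max paths in the cover graph.
Total maximal chains: 24


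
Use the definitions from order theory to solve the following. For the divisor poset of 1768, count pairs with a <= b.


The order relation is {(a,b) : a <= b}, reflexive so it includes (a,a).
Examples: (1,1), (1,104), (1,13), (1,136), (1,17), ...
Total ordered pairs: 90


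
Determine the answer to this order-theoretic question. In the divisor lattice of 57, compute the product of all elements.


Divisors of 57: [1, 3, 19, 57]
Product = n^(d(n)/2) = 57^(4/2)
Product = 3249


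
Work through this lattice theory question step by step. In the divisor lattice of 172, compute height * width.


Height = length of longest chain minus 1; width = size of largest antichain.
A maximum chain: 1 | 43 | 86 | 172  (height 3).
A maximum antichain: {2, 43}  (width 2).
Product = 3 * 2 = 6


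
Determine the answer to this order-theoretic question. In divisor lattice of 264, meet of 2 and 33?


In a divisor lattice, meet = gcd (greatest common divisor).
By Euclidean algorithm or factoring: gcd(2,33) = 1


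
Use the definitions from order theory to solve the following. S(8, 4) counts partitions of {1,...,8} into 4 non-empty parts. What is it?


S(n,k) = k*S(n-1,k) + S(n-1,k-1).
S(7,4) = 350, S(7,3) = 301
S(8,4) = 4*350 + 301 = 1400 + 301
S(8,4) = 1701


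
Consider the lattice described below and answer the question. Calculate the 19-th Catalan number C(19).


C(n) = C(2n, n) / (n+1).
C(38, 19) = 35345263800
C(19) = 35345263800 / 20 = 1767263190


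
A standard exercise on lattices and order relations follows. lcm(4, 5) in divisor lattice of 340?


Join=lcm.
gcd(4,5)=1
lcm=20


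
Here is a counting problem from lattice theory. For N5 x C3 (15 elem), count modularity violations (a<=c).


Modular law: if a <= c then a v (b ^ c) = (a v b) ^ c.
Check all triples (a,b,c) with a <= c among 15 elements.
  e.g. a=(a,0), b=(c,0), c=(b,0): lhs=(a,0) != rhs=(b,0)
  e.g. a=(a,0), b=(c,1), c=(b,0): lhs=(a,0) != rhs=(b,0)
Total violating triples: 18


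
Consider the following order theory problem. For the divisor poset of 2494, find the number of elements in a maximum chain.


A chain is a totally ordered subset; we count the number of elements in a maximum chain.
Compute, for each element x, the size of the longest chain ending at x:
  1: 1
  2: 2
  29: 2
  43: 2
  58: 3
  86: 3
  ...
A maximum chain: 1 < 2 < 58 < 2494
Number of elements in the longest chain: 4


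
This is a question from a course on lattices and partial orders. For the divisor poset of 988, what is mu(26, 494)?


In a divisor lattice, mu(a,b) = mu(b/a) where mu is the classical Mobius function.
b/a = 494/26 = 19
Prime factorization of 19: primes [19]
19 is squarefree with 1 prime factor(s), so mu(19) = (-1)^1 = -1


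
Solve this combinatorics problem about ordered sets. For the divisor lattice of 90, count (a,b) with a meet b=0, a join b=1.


Complement pair (a,b): a meet b = bottom, a join b = top.
Here: gcd(a,b)=1 and lcm(a,b)=90, i.e. a*b=90 with a,b coprime.
Pairs found: (1,90), (2,45), (5,18), (9,10), ... (4 more)
Total ordered pairs: 8


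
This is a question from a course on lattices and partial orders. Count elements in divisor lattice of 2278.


Divisors of 2278: [1, 2, 17, 34, 67, 134, 1139, 2278]
Count: 8


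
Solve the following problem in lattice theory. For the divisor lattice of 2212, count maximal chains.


A maximal chain goes from the minimum element to a maximal element via cover relations.
Counting all min-to-max paths in the cover graph.
Total maximal chains: 12


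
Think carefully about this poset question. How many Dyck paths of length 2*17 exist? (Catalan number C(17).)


C(n) = C(2n, n) / (n+1).
C(34, 17) = 2333606220
C(17) = 2333606220 / 18 = 129644790


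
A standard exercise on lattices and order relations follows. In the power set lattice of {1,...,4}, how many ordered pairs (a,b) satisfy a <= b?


The order relation is {(a,b) : a <= b}, reflexive so it includes (a,a).
Examples: ({},{}), ({},{1,2}), ({},{1,2,3}), ({},{1,2,3,4}), ({},{1,2,4}), ...
Total ordered pairs: 81


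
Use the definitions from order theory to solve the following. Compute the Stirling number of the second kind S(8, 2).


S(n,k) = k*S(n-1,k) + S(n-1,k-1).
S(7,2) = 63, S(7,1) = 1
S(8,2) = 2*63 + 1 = 126 + 1
S(8,2) = 127


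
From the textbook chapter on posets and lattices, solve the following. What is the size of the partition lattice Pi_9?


B(n) = number of set partitions of an n-element set.
B(n) satisfies the recurrence: B(n+1) = sum_k C(n,k)*B(k).
B(9) = 21147


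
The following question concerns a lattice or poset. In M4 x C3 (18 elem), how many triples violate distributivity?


Distributive law: a ^ (b v c) = (a ^ b) v (a ^ c).
Check all 18^3 = 5832 ordered triples (a,b,c).
  e.g. a=(a1,0), b=(a2,0), c=(a3,0): lhs=(a1,0) != rhs=(0,0)
  e.g. a=(a1,0), b=(a2,0), c=(a3,1): lhs=(a1,0) != rhs=(0,0)
Total violating triples: 648


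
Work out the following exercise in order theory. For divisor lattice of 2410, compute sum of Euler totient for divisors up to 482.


Divisors of 2410 up to 482: [1, 2, 5, 10, 241, 482]
phi values: [1, 1, 4, 4, 240, 240]
Sum = 490


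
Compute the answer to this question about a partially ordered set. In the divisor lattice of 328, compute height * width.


Height = length of longest chain minus 1; width = size of largest antichain.
A maximum chain: 1 | 41 | 82 | 164 | 328  (height 4).
A maximum antichain: {2, 41}  (width 2).
Product = 4 * 2 = 8


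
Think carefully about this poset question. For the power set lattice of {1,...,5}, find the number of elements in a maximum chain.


A chain is a totally ordered subset; we count the number of elements in a maximum chain.
Compute, for each element x, the size of the longest chain ending at x:
  {}: 1
  {1}: 2
  {2}: 2
  {3}: 2
  {4}: 2
  {5}: 2
  ...
A maximum chain: {} < {1} < {1,2} < {1,2,3} < {1,2,3,4} < {1,2,3,4,5}
Number of elements in the longest chain: 6


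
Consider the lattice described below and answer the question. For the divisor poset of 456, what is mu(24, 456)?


In a divisor lattice, mu(a,b) = mu(b/a) where mu is the classical Mobius function.
b/a = 456/24 = 19
Prime factorization of 19: primes [19]
19 is squarefree with 1 prime factor(s), so mu(19) = (-1)^1 = -1


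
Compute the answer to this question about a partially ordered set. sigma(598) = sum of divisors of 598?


sigma(n) = sum of divisors.
Divisors of 598: [1, 2, 13, 23, 26, 46, 299, 598]
Sum = 1008


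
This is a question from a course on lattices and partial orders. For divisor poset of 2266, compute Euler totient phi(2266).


phi(n) = n * prod_{p|n} (1 - 1/p).
Prime divisors of 2266: [2, 11, 103]
phi(2266) = 2266 * (1 - 1/2) * (1 - 1/11) * (1 - 1/103)
phi(2266) = 1020


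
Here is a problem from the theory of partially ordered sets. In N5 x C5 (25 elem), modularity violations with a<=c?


Modular law: if a <= c then a v (b ^ c) = (a v b) ^ c.
Check all triples (a,b,c) with a <= c among 25 elements.
  e.g. a=(a,0), b=(c,0), c=(b,0): lhs=(a,0) != rhs=(b,0)
  e.g. a=(a,0), b=(c,1), c=(b,0): lhs=(a,0) != rhs=(b,0)
Total violating triples: 75


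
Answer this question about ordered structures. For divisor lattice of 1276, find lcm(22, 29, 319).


In a divisor lattice, join = lcm (least common multiple).
Compute lcm iteratively: start with first element, then lcm(current, next).
Elements: [22, 29, 319]
lcm(22,29) = 638
lcm(638,319) = 638
Final lcm = 638


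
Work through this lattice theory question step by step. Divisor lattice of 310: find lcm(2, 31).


In a divisor lattice, join = lcm (least common multiple).
gcd(2,31) = 1
lcm(2,31) = 2*31/gcd = 62/1 = 62


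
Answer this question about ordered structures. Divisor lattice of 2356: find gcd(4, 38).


In a divisor lattice, meet = gcd (greatest common divisor).
By Euclidean algorithm or factoring: gcd(4,38) = 2


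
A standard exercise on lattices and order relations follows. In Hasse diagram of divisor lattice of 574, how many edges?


A cover relation a -< b holds when a < b with no c strictly between.
Cover relations:
  1 -< 2
  1 -< 7
  1 -< 41
  2 -< 14
  2 -< 82
  7 -< 14
  7 -< 287
  14 -< 574
  ...4 more
Total: 12


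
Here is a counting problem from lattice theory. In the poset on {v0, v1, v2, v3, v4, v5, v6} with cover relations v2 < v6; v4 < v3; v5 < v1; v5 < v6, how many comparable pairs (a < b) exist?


A comparable pair {a,b} has a < b or b < a in the order.
Count unordered pairs where one element is strictly below the other.
Examples: {v1,v5}, {v2,v6}, {v3,v4}, {v5,v6}
Total comparable pairs: 4


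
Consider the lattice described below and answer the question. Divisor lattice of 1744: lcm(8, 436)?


Join=lcm.
gcd(8,436)=4
lcm=872


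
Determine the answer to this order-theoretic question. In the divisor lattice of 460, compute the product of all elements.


Divisors of 460: [1, 2, 4, 5, 10, 20, 23, 46, 92, 115, 230, 460]
Product = n^(d(n)/2) = 460^(12/2)
Product = 9474296896000000


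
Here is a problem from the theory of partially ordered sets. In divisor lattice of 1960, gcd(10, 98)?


Meet=gcd.
gcd(10,98)=2


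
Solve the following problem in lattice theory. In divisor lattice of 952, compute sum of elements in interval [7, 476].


Interval [7,476] in divisors of 952: [7, 14, 28, 119, 238, 476]
Sum = 882


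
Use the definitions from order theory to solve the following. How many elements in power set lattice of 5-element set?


Power set = 2^n.
2^5 = 32


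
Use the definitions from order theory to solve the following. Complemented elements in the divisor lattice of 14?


An element a is complemented if some b has a meet b = bottom, a join b = top.
a is complemented iff gcd(a, n/a)=1, i.e. a is a unitary divisor of 14.
Complemented elements: 1, 2, 7, 14
Count: 4


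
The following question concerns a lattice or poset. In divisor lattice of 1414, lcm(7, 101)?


Join=lcm.
gcd(7,101)=1
lcm=707


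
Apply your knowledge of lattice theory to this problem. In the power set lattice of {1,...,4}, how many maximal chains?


A maximal chain goes from the minimum element to a maximal element via cover relations.
Counting all min-to-max paths in the cover graph.
Total maximal chains: 24


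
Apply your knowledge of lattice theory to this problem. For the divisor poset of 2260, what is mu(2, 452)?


In a divisor lattice, mu(a,b) = mu(b/a) where mu is the classical Mobius function.
b/a = 452/2 = 226
Prime factorization of 226: primes [2, 113]
226 is squarefree with 2 prime factor(s), so mu(226) = (-1)^2 = 1


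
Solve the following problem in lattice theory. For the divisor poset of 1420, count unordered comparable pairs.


A comparable pair {a,b} has a < b or b < a in the order.
Count unordered pairs where one element is strictly below the other.
Examples: {1,2}, {1,4}, {1,5}, {1,10}, ...
Total comparable pairs: 42


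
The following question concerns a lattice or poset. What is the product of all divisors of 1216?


Divisors of 1216: [1, 2, 4, 8, 16, 19, 32, 38, 64, 76, 152, 304, 608, 1216]
Product = n^(d(n)/2) = 1216^(14/2)
Product = 3931289483083415289856


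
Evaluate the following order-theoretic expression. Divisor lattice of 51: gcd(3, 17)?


Meet=gcd.
gcd(3,17)=1


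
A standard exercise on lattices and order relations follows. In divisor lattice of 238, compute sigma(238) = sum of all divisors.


sigma(n) = sum of divisors.
Divisors of 238: [1, 2, 7, 14, 17, 34, 119, 238]
Sum = 432


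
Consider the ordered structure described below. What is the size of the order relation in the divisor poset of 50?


The order relation is {(a,b) : a <= b}, reflexive so it includes (a,a).
Examples: (1,1), (1,10), (1,2), (1,25), (1,5), ...
Total ordered pairs: 18


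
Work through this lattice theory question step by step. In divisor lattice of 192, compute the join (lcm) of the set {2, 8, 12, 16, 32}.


In a divisor lattice, join = lcm (least common multiple).
Compute lcm iteratively: start with first element, then lcm(current, next).
Elements: [2, 8, 12, 16, 32]
lcm(2,8) = 8
lcm(8,12) = 24
lcm(24,16) = 48
lcm(48,32) = 96
Final lcm = 96


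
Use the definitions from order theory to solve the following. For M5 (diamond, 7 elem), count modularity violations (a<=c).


Modular law: if a <= c then a v (b ^ c) = (a v b) ^ c.
Check all triples (a,b,c) with a <= c among 7 elements.
This lattice is modular (diamonds M_m and their chain-products are modular).
Total violating triples: 0


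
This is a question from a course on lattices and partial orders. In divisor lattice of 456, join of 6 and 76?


In a divisor lattice, join = lcm (least common multiple).
gcd(6,76) = 2
lcm(6,76) = 6*76/gcd = 456/2 = 228


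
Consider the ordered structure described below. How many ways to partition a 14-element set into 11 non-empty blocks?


S(n,k) = k*S(n-1,k) + S(n-1,k-1).
S(13,11) = 2431, S(13,10) = 39325
S(14,11) = 11*2431 + 39325 = 26741 + 39325
S(14,11) = 66066


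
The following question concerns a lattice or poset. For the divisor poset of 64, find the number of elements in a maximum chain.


A chain is a totally ordered subset; we count the number of elements in a maximum chain.
Compute, for each element x, the size of the longest chain ending at x:
  1: 1
  2: 2
  4: 3
  8: 4
  16: 5
  32: 6
  ...
A maximum chain: 1 < 2 < 4 < 8 < 16 < 32 < 64
Number of elements in the longest chain: 7


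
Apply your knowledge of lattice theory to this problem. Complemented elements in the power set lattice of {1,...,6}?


An element a is complemented if some b has a meet b = bottom, a join b = top.
every subset A has complement S\A, so all elements are complemented.
Complemented elements: {}, {1}, {2}, {3}, {4}, {5}, ... (58 more)
Count: 64


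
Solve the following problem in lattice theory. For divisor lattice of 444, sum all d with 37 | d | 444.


Interval [37,444] in divisors of 444: [37, 74, 111, 148, 222, 444]
Sum = 1036


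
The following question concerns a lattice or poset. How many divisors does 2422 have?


Divisors of 2422: [1, 2, 7, 14, 173, 346, 1211, 2422]
Count: 8


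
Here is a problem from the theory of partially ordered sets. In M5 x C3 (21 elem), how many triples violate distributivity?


Distributive law: a ^ (b v c) = (a ^ b) v (a ^ c).
Check all 21^3 = 9261 ordered triples (a,b,c).
  e.g. a=(a1,0), b=(a2,0), c=(a3,0): lhs=(a1,0) != rhs=(0,0)
  e.g. a=(a1,0), b=(a2,0), c=(a3,1): lhs=(a1,0) != rhs=(0,0)
Total violating triples: 1620


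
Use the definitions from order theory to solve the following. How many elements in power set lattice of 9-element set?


Power set = 2^n.
2^9 = 512


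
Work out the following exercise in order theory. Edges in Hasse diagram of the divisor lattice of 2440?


A cover relation a -< b holds when a < b with no c strictly between.
Cover relations:
  1 -< 2
  1 -< 5
  1 -< 61
  2 -< 4
  2 -< 10
  2 -< 122
  4 -< 8
  4 -< 20
  ...20 more
Total: 28


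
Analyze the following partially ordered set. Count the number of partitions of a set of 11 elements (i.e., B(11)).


B(n) = number of set partitions of an n-element set.
B(n) satisfies the recurrence: B(n+1) = sum_k C(n,k)*B(k).
B(11) = 678570


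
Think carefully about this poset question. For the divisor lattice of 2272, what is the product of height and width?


Height = length of longest chain minus 1; width = size of largest antichain.
A maximum chain: 1 | 71 | 142 | 284 | 568 | 1136 | 2272  (height 6).
A maximum antichain: {2, 71}  (width 2).
Product = 6 * 2 = 12


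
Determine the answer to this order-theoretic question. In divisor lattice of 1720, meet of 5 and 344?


In a divisor lattice, meet = gcd (greatest common divisor).
By Euclidean algorithm or factoring: gcd(5,344) = 1


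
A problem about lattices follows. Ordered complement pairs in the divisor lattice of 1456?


Complement pair (a,b): a meet b = bottom, a join b = top.
Here: gcd(a,b)=1 and lcm(a,b)=1456, i.e. a*b=1456 with a,b coprime.
Pairs found: (1,1456), (7,208), (13,112), (16,91), ... (4 more)
Total ordered pairs: 8


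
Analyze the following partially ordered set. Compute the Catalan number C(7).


C(n) = C(2n, n) / (n+1).
C(14, 7) = 3432
C(7) = 3432 / 8 = 429


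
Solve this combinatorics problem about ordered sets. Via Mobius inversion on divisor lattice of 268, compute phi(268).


phi(n) = n * prod_{p|n} (1 - 1/p).
Prime divisors of 268: [2, 67]
phi(268) = 268 * (1 - 1/2) * (1 - 1/67)
phi(268) = 132
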